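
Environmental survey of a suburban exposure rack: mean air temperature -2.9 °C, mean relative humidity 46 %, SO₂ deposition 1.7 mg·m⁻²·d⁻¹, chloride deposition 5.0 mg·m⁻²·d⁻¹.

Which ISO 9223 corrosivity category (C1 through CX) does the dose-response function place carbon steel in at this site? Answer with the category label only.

C2

carbon steel: temperature factor f = +0.150·(-12.9) = -1.9350
  sulphur-dioxide contribution → 0.8453 μm/a
  chloride contribution → 1.124 μm/a
  total first-year rate 1.969 μm/a
1.97 μm/a falls in (1.3, 25] for carbon steel → category C2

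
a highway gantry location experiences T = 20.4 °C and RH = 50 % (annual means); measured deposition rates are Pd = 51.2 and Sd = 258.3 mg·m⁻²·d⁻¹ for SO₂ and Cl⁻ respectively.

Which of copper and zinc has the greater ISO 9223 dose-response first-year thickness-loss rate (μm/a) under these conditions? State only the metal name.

copper: f(T) = -0.080·(T−10) [T>10 °C] = -0.8320
  Pd branch = 0.0053·Pd^0.26·e^(0.059·RH+f) = 0.1226 μm/a
  Sd branch = 0.01025·Sd^0.27·e^(0.036·RH+0.049·T) = 0.7548 μm/a
  r_corr = 0.1226 + 0.7548 = 0.8774 μm/a
zinc: temperature factor f = -0.071·(10.4) = -0.7384
  SO₂ term: 0.0129·51.2^0.44·exp(0.046·50-0.7384) = 0.3474
  Cl⁻ term: 0.0175·258.3^0.57·exp(0.008·50+0.085·20.4) = 3.505
  r_corr = 0.3474 + 3.505 = 3.853 μm/a
Ordering by μm/a: zinc (3.85) > copper (0.877)

zinc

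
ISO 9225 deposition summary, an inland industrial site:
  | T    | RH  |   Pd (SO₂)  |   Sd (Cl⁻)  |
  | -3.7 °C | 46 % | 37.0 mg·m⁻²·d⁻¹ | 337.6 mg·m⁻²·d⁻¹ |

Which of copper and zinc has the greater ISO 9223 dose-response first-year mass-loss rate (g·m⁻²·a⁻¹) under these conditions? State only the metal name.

copper: temperature factor f = +0.126·(-13.7) = -1.7262
  Pd branch = 0.0053·Pd^0.26·e^(0.059·RH+f) = 0.03639 μm/a
  Cl⁻ term: 0.01025·337.6^0.27·exp(0.036·46+0.049·-3.7) = 0.2157
  r_corr = 0.03639 + 0.2157 = 0.2521 μm/a
  mass loss = 0.2521 μm/a × 8.96 g/cm³ = 2.259 g·m⁻²·a⁻¹
zinc: T≤10 °C ⇒ hinge +0.038·(-3.7−10) = -0.5206
  SO₂ term: 0.0129·37.0^0.44·exp(0.046·46-0.5206) = 0.3115
  Sd branch = 0.0175·Sd^0.57·e^(0.008·RH+0.085·T) = 0.5099 μm/a
  sum: 0.3115 + 0.5099 → r_corr = 0.8214 μm/a
  mass loss = 0.8214 μm/a × 7.14 g/cm³ = 5.865 g·m⁻²·a⁻¹
Ordering by g·m⁻²·a⁻¹: zinc (5.86) > copper (2.26)

zinc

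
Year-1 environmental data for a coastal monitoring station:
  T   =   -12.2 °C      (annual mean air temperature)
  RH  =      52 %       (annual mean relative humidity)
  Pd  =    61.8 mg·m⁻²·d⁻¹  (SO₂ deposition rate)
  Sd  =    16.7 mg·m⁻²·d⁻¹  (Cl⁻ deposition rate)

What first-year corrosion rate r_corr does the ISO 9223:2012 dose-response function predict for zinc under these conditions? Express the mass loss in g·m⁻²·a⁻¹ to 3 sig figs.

zinc: temperature factor f = +0.038·(-22.2) = -0.8436
  SO₂ term: 0.0129·61.8^0.44·exp(0.046·52-0.8436) = 0.3725
  Sd branch = 0.0175·Sd^0.57·e^(0.008·RH+0.085·T) = 0.0468 μm/a
  r_corr = 0.3725 + 0.0468 = 0.4193 μm/a
Convert to mass loss: 0.4193 μm/a × 7.14 g/cm³ = 2.994 g·m⁻²·a⁻¹

r_corr = 2.99 g·m⁻²·a⁻¹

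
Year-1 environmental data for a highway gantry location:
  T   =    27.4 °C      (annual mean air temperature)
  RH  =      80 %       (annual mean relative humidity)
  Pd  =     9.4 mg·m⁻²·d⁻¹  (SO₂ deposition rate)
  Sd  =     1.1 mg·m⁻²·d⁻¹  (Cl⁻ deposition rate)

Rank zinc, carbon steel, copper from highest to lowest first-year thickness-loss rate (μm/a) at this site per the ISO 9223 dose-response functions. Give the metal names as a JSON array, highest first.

zinc: T>10 °C ⇒ hinge -0.071·(27.4−10) = -1.2354
  Pd branch = 0.0129·Pd^0.44·e^(0.046·RH+f) = 0.3985 μm/a
  Cl⁻ term: 0.0175·1.1^0.57·exp(0.008·80+0.085·27.4) = 0.3598
  sum: 0.3985 + 0.3598 → r_corr = 0.7583 μm/a
carbon steel: T>10 °C ⇒ hinge -0.054·(27.4−10) = -0.9396
  Pd branch = 1.77·Pd^0.52·e^(0.02·RH+f) = 10.99 μm/a
  Sd branch = 0.102·Sd^0.62·e^(0.033·RH+0.04·T) = 4.537 μm/a
  r_corr = 10.99 + 4.537 = 15.52 μm/a
copper: f(T) = -0.080·(T−10) [T>10 °C] = -1.3920
  SO₂ term: 0.0053·9.4^0.26·exp(0.059·80-1.3920) = 0.2646
  Sd branch = 0.01025·Sd^0.27·e^(0.036·RH+0.049·T) = 0.7174 μm/a
  sum: 0.2646 + 0.7174 → r_corr = 0.982 μm/a
Ordering by μm/a: carbon steel (15.5) > copper (0.982) > zinc (0.758)

["carbon steel", "copper", "zinc"]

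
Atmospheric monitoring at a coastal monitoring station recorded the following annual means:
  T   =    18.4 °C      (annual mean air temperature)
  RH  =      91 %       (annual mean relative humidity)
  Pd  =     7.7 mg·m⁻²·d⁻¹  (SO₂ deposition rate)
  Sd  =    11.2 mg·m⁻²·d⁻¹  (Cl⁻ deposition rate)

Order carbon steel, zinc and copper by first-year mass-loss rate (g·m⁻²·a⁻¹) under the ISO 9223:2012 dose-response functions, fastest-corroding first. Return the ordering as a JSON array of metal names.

carbon steel: f(T) = -0.054·(T−10) [T>10 °C] = -0.4536
  Pd branch = 1.77·Pd^0.52·e^(0.02·RH+f) = 20.06 μm/a
  Sd branch = 0.102·Sd^0.62·e^(0.033·RH+0.04·T) = 19.18 μm/a
  sum: 20.06 + 19.18 → r_corr = 39.25 μm/a
  mass loss = 39.25 μm/a × 7.85 g/cm³ = 308.1 g·m⁻²·a⁻¹
zinc: f(T) = -0.071·(T−10) [T>10 °C] = -0.5964
  SO₂ term: 0.0129·7.7^0.44·exp(0.046·91-0.5964) = 1.147
  Cl⁻ term: 0.0175·11.2^0.57·exp(0.008·91+0.085·18.4) = 0.6863
  sum: 1.147 + 0.6863 → r_corr = 1.833 μm/a
  mass loss = 1.833 μm/a × 7.14 g/cm³ = 13.09 g·m⁻²·a⁻¹
copper: temperature factor f = -0.080·(8.4) = -0.6720
  Pd branch = 0.0053·Pd^0.26·e^(0.059·RH+f) = 0.9877 μm/a
  Sd branch = 0.01025·Sd^0.27·e^(0.036·RH+0.049·T) = 1.283 μm/a
  r_corr = 0.9877 + 1.283 = 2.271 μm/a
  mass loss = 2.271 μm/a × 8.96 g/cm³ = 20.35 g·m⁻²·a⁻¹
Ordering by g·m⁻²·a⁻¹: carbon steel (308) > copper (20.3) > zinc (13.1)

["carbon steel", "copper", "zinc"]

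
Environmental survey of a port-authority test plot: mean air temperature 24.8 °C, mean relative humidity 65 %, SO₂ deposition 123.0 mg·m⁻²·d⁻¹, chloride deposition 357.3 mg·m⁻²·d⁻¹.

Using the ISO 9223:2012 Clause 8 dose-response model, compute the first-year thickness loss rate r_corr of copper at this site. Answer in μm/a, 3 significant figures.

r_corr = 2.02 μm/a

copper: f(T) = -0.080·(T−10) [T>10 °C] = -1.1840
  SO₂ term: 0.0053·123.0^0.26·exp(0.059·65-1.1840) = 0.2624
  Cl⁻ term: 0.01025·357.3^0.27·exp(0.036·65+0.049·24.8) = 1.754
  sum: 0.2624 + 1.754 → r_corr = 2.016 μm/a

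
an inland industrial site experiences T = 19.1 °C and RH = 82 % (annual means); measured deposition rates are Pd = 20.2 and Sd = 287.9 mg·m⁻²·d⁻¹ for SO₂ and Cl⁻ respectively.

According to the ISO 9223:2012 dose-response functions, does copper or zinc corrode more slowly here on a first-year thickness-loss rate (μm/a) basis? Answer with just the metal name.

copper: temperature factor f = -0.080·(9.1) = -0.7280
  sulphur-dioxide contribution → 0.7057 μm/a
  chloride contribution → 2.308 μm/a
  ⇒ r_corr(copper) = 3.014 μm/a
zinc: T>10 °C ⇒ hinge -0.071·(19.1−10) = -0.6461
  sulphur-dioxide contribution → 1.103 μm/a
  chloride contribution → 4.313 μm/a
  total first-year rate 5.416 μm/a
Ordering by μm/a: zinc (5.42) > copper (3.01)

copper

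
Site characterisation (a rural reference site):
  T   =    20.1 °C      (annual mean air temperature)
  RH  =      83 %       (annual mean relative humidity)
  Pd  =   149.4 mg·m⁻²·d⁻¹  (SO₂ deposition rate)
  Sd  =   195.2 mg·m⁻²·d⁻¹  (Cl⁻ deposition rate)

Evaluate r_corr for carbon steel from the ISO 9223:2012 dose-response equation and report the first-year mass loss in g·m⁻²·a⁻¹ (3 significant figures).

r_corr = 1.30e+03 g·m⁻²·a⁻¹

carbon steel: T>10 °C ⇒ hinge -0.054·(20.1−10) = -0.5454
  SO₂ term: 1.77·149.4^0.52·exp(0.02·83-0.5454) = 72.9
  Sd branch = 0.102·Sd^0.62·e^(0.033·RH+0.04·T) = 92.77 μm/a
  r_corr = 72.9 + 92.77 = 165.7 μm/a
Convert to mass loss: 165.7 μm/a × 7.85 g/cm³ = 1300 g·m⁻²·a⁻¹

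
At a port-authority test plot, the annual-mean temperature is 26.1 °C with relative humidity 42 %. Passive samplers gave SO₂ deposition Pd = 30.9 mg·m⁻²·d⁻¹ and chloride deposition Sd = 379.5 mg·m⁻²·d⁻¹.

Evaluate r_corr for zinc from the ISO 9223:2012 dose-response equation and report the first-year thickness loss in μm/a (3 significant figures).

r_corr = 6.77 μm/a

zinc: temperature factor f = -0.071·(16.1) = -1.1431
  Pd branch = 0.0129·Pd^0.44·e^(0.046·RH+f) = 0.1285 μm/a
  Cl⁻ term: 0.0175·379.5^0.57·exp(0.008·42+0.085·26.1) = 6.647
  r_corr = 0.1285 + 6.647 = 6.775 μm/a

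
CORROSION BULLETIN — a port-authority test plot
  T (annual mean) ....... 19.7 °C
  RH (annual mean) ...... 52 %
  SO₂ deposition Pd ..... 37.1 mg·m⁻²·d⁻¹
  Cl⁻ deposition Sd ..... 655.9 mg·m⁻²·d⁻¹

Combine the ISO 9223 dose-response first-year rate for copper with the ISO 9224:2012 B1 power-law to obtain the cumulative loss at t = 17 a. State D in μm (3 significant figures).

D(17) = 7.56 μm

copper: f(T) = -0.080·(T−10) [T>10 °C] = -0.7760
  sulphur-dioxide contribution → 0.1342 μm/a
  chloride contribution → 1.008 μm/a
  ⇒ r_corr(copper) = 1.142 μm/a
Long-term exponent b (ISO 9224 Table 2, B1) = 0.667
  D(17) = 1.142 × 17^0.667 = 1.142 × 6.618 = 7.559 μm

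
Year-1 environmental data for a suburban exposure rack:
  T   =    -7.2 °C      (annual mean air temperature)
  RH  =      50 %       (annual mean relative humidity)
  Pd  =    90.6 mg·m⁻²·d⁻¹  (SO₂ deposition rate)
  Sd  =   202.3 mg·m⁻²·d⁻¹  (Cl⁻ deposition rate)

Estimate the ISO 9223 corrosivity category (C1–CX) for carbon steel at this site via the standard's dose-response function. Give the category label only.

carbon steel: temperature factor f = +0.150·(-17.2) = -2.5800
  sulphur-dioxide contribution → 3.797 μm/a
  chloride contribution → 10.71 μm/a
  ⇒ r_corr(carbon steel) = 14.51 μm/a
14.5 μm/a falls in (1.3, 25] for carbon steel → category C2

C2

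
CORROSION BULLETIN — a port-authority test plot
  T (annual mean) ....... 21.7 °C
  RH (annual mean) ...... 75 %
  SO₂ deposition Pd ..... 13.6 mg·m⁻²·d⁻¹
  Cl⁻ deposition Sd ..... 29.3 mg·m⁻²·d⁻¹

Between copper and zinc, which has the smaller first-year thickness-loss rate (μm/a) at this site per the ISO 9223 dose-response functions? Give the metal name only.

copper

copper: temperature factor f = -0.080·(11.7) = -0.9360
  SO₂ term: 0.0053·13.6^0.26·exp(0.059·75-0.9360) = 0.3422
  Sd branch = 0.01025·Sd^0.27·e^(0.036·RH+0.049·T) = 1.099 μm/a
  sum: 0.3422 + 1.099 → r_corr = 1.442 μm/a
zinc: temperature factor f = -0.071·(11.7) = -0.8307
  Pd branch = 0.0129·Pd^0.44·e^(0.046·RH+f) = 0.5583 μm/a
  Sd branch = 0.0175·Sd^0.57·e^(0.008·RH+0.085·T) = 1.383 μm/a
  sum: 0.5583 + 1.383 → r_corr = 1.941 μm/a
Ordering by μm/a: zinc (1.94) > copper (1.44)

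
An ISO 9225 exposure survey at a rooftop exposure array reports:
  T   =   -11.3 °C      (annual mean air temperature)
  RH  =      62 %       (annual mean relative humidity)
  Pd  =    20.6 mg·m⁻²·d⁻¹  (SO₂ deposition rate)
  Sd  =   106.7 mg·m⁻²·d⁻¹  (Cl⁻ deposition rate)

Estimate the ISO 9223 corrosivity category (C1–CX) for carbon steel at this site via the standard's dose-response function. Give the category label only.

C2

carbon steel: T≤10 °C ⇒ hinge +0.150·(-11.3−10) = -3.1950
  sulphur-dioxide contribution → 1.208 μm/a
  chloride contribution → 9.085 μm/a
  total first-year rate 10.29 μm/a
Category bounds: 1.3…25 μm/a bracket r_corr ⇒ C2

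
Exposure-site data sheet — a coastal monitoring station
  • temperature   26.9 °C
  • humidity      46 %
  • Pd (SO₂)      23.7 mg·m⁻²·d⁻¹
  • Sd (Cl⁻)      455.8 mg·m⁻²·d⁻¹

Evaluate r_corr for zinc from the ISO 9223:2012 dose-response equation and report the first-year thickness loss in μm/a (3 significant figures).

zinc: T>10 °C ⇒ hinge -0.071·(26.9−10) = -1.1999
  SO₂ term: 0.0129·23.7^0.44·exp(0.046·46-1.1999) = 0.1298
  Cl⁻ term: 0.0175·455.8^0.57·exp(0.008·46+0.085·26.9) = 8.154
  sum: 0.1298 + 8.154 → r_corr = 8.284 μm/a

r_corr = 8.28 μm/a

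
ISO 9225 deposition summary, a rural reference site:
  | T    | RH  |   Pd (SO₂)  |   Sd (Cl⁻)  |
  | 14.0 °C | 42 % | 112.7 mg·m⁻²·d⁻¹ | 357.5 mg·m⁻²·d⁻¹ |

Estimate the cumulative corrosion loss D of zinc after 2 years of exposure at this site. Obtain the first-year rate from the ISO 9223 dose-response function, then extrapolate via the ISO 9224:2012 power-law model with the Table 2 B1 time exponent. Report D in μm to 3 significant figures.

zinc: temperature factor f = -0.071·(4.0) = -0.2840
  SO₂ term: 0.0129·112.7^0.44·exp(0.046·42-0.2840) = 0.536
  Sd branch = 0.0175·Sd^0.57·e^(0.008·RH+0.085·T) = 2.297 μm/a
  r_corr = 0.536 + 2.297 = 2.833 μm/a
Long-term exponent b (ISO 9224 Table 2, B1) = 0.813
  D(2) = 2.833 × 2^0.813 = 2.833 × 1.757 = 4.977 μm

D(2) = 4.98 μm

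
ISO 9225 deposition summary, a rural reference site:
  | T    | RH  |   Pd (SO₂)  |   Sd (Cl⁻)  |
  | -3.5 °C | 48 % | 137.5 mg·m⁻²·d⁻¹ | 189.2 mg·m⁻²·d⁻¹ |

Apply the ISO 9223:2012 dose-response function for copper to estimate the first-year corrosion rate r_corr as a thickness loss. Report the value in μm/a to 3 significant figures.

r_corr = 0.259 μm/a

copper: T≤10 °C ⇒ hinge +0.126·(-3.5−10) = -1.7010
  sulphur-dioxide contribution → 0.05908 μm/a
  chloride contribution → 0.2002 μm/a
  ⇒ r_corr(copper) = 0.2593 μm/a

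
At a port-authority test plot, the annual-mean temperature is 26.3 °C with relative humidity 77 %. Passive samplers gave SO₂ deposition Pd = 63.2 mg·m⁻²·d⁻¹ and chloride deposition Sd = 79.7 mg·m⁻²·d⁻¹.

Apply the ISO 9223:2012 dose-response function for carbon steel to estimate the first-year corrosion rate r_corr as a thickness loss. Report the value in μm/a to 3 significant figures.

carbon steel: temperature factor f = -0.054·(16.3) = -0.8802
  Pd branch = 1.77·Pd^0.52·e^(0.02·RH+f) = 29.57 μm/a
  Cl⁻ term: 0.102·79.7^0.62·exp(0.033·77+0.04·26.3) = 55.97
  r_corr = 29.57 + 55.97 = 85.54 μm/a

r_corr = 85.5 μm/a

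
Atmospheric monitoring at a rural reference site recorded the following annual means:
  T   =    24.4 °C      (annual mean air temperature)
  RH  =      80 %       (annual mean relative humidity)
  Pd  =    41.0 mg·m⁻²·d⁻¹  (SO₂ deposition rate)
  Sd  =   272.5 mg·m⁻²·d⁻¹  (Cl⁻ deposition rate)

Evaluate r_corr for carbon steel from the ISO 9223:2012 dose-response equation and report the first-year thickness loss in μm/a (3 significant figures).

r_corr = 151 μm/a

carbon steel: f(T) = -0.054·(T−10) [T>10 °C] = -0.7776
  sulphur-dioxide contribution → 27.78 μm/a
  chloride contribution → 122.7 μm/a
  total first-year rate 150.5 μm/a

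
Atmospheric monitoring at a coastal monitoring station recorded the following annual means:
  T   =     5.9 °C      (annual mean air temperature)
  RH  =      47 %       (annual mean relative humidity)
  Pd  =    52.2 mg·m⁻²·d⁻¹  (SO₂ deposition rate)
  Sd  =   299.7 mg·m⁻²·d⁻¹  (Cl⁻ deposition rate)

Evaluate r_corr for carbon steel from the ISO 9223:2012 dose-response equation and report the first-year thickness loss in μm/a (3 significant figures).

carbon steel: temperature factor f = +0.150·(-4.1) = -0.6150
  SO₂ term: 1.77·52.2^0.52·exp(0.02·47-0.6150) = 19.16
  Cl⁻ term: 0.102·299.7^0.62·exp(0.033·47+0.04·5.9) = 20.9
  r_corr = 19.16 + 20.9 = 40.06 μm/a

r_corr = 40.1 μm/a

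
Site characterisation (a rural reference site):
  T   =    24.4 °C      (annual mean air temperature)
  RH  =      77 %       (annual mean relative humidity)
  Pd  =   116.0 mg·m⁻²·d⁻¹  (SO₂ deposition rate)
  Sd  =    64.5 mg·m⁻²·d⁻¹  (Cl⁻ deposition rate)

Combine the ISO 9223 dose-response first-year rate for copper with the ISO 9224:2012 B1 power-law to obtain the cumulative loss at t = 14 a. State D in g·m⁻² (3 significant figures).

D(14) = 115 g·m⁻²

copper: temperature factor f = -0.080·(14.4) = -1.1520
  sulphur-dioxide contribution → 0.5417 μm/a
  chloride contribution → 1.669 μm/a
  total first-year rate 2.21 μm/a
Long-term exponent b (ISO 9224 Table 2, B1) = 0.667
  D(14) = 2.21 × 14^0.667 = 2.21 × 5.814 = 12.85 μm
  Mass loss = 12.85 μm × 8.96 g/cm³ = 115.1 g·m⁻²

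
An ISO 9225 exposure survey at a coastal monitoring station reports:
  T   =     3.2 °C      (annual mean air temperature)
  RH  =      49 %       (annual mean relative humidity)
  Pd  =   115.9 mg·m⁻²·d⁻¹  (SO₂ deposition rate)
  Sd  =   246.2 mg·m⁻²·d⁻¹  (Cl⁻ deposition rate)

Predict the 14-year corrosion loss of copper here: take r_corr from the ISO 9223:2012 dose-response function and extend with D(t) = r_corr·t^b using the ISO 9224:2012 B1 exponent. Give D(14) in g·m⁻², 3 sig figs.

D(14) = 23.4 g·m⁻²

copper: f(T) = +0.126·(T−10) [T≤10 °C] = -0.8568
  sulphur-dioxide contribution → 0.1394 μm/a
  chloride contribution → 0.3094 μm/a
  total first-year rate 0.4489 μm/a
ISO 9224: D(t) = r_corr · t^b with b = 0.667 (copper, B1)
  D(14) = 0.4489 × 14^0.667 = 0.4489 × 5.814 = 2.61 μm
  Mass loss = 2.61 μm × 8.96 g/cm³ = 23.38 g·m⁻²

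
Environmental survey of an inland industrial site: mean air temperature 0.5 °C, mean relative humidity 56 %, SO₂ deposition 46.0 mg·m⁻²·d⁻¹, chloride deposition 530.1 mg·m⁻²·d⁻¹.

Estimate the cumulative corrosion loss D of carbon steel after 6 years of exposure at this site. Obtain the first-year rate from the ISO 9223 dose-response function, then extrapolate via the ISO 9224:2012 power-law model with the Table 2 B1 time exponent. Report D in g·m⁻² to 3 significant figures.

D(6) = 838 g·m⁻²

carbon steel: temperature factor f = +0.150·(-9.5) = -1.4250
  sulphur-dioxide contribution → 9.553 μm/a
  chloride contribution → 32.28 μm/a
  ⇒ r_corr(carbon steel) = 41.84 μm/a
ISO 9224: D(t) = r_corr · t^b with b = 0.523 (carbon steel, B1)
  D(6) = 41.84 × 6^0.523 = 41.84 × 2.553 = 106.8 μm
  Mass loss = 106.8 μm × 7.85 g/cm³ = 838.3 g·m⁻²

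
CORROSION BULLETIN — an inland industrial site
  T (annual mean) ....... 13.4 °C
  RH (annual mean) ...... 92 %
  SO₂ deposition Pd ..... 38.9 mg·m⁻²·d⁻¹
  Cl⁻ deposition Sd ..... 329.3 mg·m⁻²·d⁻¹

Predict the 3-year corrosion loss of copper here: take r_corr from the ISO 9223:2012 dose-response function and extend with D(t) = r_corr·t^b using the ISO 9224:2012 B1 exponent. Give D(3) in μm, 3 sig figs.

copper: T>10 °C ⇒ hinge -0.080·(13.4−10) = -0.2720
  SO₂ term: 0.0053·38.9^0.26·exp(0.059·92-0.2720) = 2.382
  Sd branch = 0.01025·Sd^0.27·e^(0.036·RH+0.049·T) = 2.594 μm/a
  r_corr = 2.382 + 2.594 = 4.976 μm/a
Long-term exponent b (ISO 9224 Table 2, B1) = 0.667
  D(3) = 4.976 × 3^0.667 = 4.976 × 2.081 = 10.35 μm

D(3) = 10.4 μm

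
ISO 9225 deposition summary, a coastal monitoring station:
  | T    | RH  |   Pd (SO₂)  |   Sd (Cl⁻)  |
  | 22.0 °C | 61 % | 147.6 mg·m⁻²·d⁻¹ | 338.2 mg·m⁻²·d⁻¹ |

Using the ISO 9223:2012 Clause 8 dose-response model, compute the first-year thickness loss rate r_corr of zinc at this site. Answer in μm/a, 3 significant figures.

zinc: temperature factor f = -0.071·(12.0) = -0.8520
  sulphur-dioxide contribution → 0.8196 μm/a
  chloride contribution → 5.114 μm/a
  ⇒ r_corr(zinc) = 5.933 μm/a

r_corr = 5.93 μm/a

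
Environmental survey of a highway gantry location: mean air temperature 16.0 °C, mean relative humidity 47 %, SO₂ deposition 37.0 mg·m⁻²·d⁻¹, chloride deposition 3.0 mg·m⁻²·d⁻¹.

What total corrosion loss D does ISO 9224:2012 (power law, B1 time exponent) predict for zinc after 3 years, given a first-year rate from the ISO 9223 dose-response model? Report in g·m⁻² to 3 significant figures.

D(3) = 9.49 g·m⁻²

zinc: temperature factor f = -0.071·(6.0) = -0.4260
  Pd branch = 0.0129·Pd^0.44·e^(0.046·RH+f) = 0.3585 μm/a
  Sd branch = 0.0175·Sd^0.57·e^(0.008·RH+0.085·T) = 0.1858 μm/a
  sum: 0.3585 + 0.1858 → r_corr = 0.5443 μm/a
Long-term exponent b (ISO 9224 Table 2, B1) = 0.813
  D(3) = 0.5443 × 3^0.813 = 0.5443 × 2.443 = 1.33 μm
  Mass loss = 1.33 μm × 7.14 g/cm³ = 9.494 g·m⁻²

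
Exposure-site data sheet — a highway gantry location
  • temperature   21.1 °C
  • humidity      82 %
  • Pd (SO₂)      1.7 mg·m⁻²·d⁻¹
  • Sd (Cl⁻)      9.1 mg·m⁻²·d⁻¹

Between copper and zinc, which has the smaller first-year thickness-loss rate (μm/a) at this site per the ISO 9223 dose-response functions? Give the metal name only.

zinc

copper: f(T) = -0.080·(T−10) [T>10 °C] = -0.8880
  SO₂ term: 0.0053·1.7^0.26·exp(0.059·82-0.8880) = 0.316
  Cl⁻ term: 0.01025·9.1^0.27·exp(0.036·82+0.049·21.1) = 1.002
  r_corr = 0.316 + 1.002 = 1.318 μm/a
zinc: T>10 °C ⇒ hinge -0.071·(21.1−10) = -0.7881
  SO₂ term: 0.0129·1.7^0.44·exp(0.046·82-0.7881) = 0.322
  Cl⁻ term: 0.0175·9.1^0.57·exp(0.008·82+0.085·21.1) = 0.7137
  sum: 0.322 + 0.7137 → r_corr = 1.036 μm/a
Ordering by μm/a: copper (1.32) > zinc (1.04)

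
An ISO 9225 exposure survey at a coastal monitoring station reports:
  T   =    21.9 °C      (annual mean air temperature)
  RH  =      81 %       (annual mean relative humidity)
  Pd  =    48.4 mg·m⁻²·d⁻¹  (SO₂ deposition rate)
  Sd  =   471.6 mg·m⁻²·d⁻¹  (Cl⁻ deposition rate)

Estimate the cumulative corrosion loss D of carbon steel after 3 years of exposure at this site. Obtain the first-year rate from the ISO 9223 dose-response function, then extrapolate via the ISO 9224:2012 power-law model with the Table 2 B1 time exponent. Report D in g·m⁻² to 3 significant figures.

carbon steel: temperature factor f = -0.054·(11.9) = -0.6426
  SO₂ term: 1.77·48.4^0.52·exp(0.02·81-0.6426) = 35.36
  Cl⁻ term: 0.102·471.6^0.62·exp(0.033·81+0.04·21.9) = 161.3
  sum: 35.36 + 161.3 → r_corr = 196.6 μm/a
Long-term exponent b (ISO 9224 Table 2, B1) = 0.523
  D(3) = 196.6 × 3^0.523 = 196.6 × 1.776 = 349.3 μm
  Mass loss = 349.3 μm × 7.85 g/cm³ = 2742 g·m⁻²

D(3) = 2.74e+03 g·m⁻²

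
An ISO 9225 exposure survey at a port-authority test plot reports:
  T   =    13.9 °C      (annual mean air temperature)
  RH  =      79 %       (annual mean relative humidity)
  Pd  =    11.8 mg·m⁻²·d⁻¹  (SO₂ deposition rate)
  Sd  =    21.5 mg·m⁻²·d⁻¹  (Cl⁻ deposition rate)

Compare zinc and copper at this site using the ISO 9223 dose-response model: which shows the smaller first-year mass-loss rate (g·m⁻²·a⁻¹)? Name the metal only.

zinc: T>10 °C ⇒ hinge -0.071·(13.9−10) = -0.2769
  SO₂ term: 0.0129·11.8^0.44·exp(0.046·79-0.2769) = 1.097
  Sd branch = 0.0175·Sd^0.57·e^(0.008·RH+0.085·T) = 0.6168 μm/a
  r_corr = 1.097 + 0.6168 = 1.714 μm/a
  mass loss = 1.714 μm/a × 7.14 g/cm³ = 12.24 g·m⁻²·a⁻¹
copper: temperature factor f = -0.080·(3.9) = -0.3120
  Pd branch = 0.0053·Pd^0.26·e^(0.059·RH+f) = 0.7793 μm/a
  Sd branch = 0.01025·Sd^0.27·e^(0.036·RH+0.049·T) = 0.7969 μm/a
  sum: 0.7793 + 0.7969 → r_corr = 1.576 μm/a
  mass loss = 1.576 μm/a × 8.96 g/cm³ = 14.12 g·m⁻²·a⁻¹
Ordering by g·m⁻²·a⁻¹: copper (14.1) > zinc (12.2)

zinc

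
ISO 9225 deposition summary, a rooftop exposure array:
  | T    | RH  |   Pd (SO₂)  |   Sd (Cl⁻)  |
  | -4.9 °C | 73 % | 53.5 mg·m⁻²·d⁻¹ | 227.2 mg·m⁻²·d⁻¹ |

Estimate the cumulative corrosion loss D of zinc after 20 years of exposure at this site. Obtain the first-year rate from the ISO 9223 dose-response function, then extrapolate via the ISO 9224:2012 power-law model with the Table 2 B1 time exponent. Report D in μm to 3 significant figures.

zinc: T≤10 °C ⇒ hinge +0.038·(-4.9−10) = -0.5662
  sulphur-dioxide contribution → 1.212 μm/a
  chloride contribution → 0.456 μm/a
  total first-year rate 1.668 μm/a
Long-term exponent b (ISO 9224 Table 2, B1) = 0.813
  D(20) = 1.668 × 20^0.813 = 1.668 × 11.42 = 19.05 μm

D(20) = 19.1 μm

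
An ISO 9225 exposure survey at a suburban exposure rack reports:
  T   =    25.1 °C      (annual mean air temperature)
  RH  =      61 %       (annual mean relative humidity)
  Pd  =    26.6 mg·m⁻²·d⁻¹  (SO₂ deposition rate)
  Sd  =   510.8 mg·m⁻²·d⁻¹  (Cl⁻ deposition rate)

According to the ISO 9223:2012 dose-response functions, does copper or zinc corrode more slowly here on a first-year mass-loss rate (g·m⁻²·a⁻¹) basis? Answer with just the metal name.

copper

copper: temperature factor f = -0.080·(15.1) = -1.2080
  Pd branch = 0.0053·Pd^0.26·e^(0.059·RH+f) = 0.1359 μm/a
  Cl⁻ term: 0.01025·510.8^0.27·exp(0.036·61+0.049·25.1) = 1.697
  r_corr = 0.1359 + 1.697 = 1.833 μm/a
  mass loss = 1.833 μm/a × 8.96 g/cm³ = 16.43 g·m⁻²·a⁻¹
zinc: T>10 °C ⇒ hinge -0.071·(25.1−10) = -1.0721
  Pd branch = 0.0129·Pd^0.44·e^(0.046·RH+f) = 0.3094 μm/a
  Cl⁻ term: 0.0175·510.8^0.57·exp(0.008·61+0.085·25.1) = 8.419
  sum: 0.3094 + 8.419 → r_corr = 8.728 μm/a
  mass loss = 8.728 μm/a × 7.14 g/cm³ = 62.32 g·m⁻²·a⁻¹
Ordering by g·m⁻²·a⁻¹: zinc (62.3) > copper (16.4)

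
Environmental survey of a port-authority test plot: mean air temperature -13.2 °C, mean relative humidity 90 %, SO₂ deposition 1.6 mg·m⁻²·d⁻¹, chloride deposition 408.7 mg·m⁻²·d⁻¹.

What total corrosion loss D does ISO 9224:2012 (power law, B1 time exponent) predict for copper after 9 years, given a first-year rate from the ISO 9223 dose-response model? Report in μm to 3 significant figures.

D(9) = 3.29 μm

copper: temperature factor f = +0.126·(-23.2) = -2.9232
  sulphur-dioxide contribution → 0.06515 μm/a
  chloride contribution → 0.695 μm/a
  ⇒ r_corr(copper) = 0.7602 μm/a
Power-law: D(9) = r_corr · 9^0.667
  D(9) = 0.7602 × 9^0.667 = 0.7602 × 4.33 = 3.292 μm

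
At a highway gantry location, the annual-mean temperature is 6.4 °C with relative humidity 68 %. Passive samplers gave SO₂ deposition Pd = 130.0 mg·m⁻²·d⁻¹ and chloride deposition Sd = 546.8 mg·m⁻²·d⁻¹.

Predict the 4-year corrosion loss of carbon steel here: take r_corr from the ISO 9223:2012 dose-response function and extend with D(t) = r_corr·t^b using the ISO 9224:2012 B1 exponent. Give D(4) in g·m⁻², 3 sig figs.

D(4) = 1.82e+03 g·m⁻²

carbon steel: temperature factor f = +0.150·(-3.6) = -0.5400
  SO₂ term: 1.77·130.0^0.52·exp(0.02·68-0.5400) = 50.51
  Cl⁻ term: 0.102·546.8^0.62·exp(0.033·68+0.04·6.4) = 61.91
  r_corr = 50.51 + 61.91 = 112.4 μm/a
Long-term exponent b (ISO 9224 Table 2, B1) = 0.523
  D(4) = 112.4 × 4^0.523 = 112.4 × 2.065 = 232.1 μm
  Mass loss = 232.1 μm × 7.85 g/cm³ = 1822 g·m⁻²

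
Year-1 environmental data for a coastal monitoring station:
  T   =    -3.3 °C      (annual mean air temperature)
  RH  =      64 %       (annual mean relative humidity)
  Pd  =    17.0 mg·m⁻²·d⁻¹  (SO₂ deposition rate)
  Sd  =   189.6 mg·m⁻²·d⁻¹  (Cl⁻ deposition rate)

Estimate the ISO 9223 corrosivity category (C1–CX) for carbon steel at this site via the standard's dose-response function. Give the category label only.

carbon steel: temperature factor f = +0.150·(-13.3) = -1.9950
  SO₂ term: 1.77·17.0^0.52·exp(0.02·64-1.9950) = 3.778
  Cl⁻ term: 0.102·189.6^0.62·exp(0.033·64+0.04·-3.3) = 19.09
  r_corr = 3.778 + 19.09 = 22.87 μm/a
22.9 μm/a falls in (1.3, 25] for carbon steel → category C2

C2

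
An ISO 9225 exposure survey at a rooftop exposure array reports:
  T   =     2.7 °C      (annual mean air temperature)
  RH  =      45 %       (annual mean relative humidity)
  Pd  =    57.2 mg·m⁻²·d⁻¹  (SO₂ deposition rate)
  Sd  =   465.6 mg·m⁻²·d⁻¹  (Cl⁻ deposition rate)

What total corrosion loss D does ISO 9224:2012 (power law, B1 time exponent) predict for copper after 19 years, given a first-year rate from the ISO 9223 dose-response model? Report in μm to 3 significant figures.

D(19) = 2.83 μm

copper: f(T) = +0.126·(T−10) [T≤10 °C] = -0.9198
  Pd branch = 0.0053·Pd^0.26·e^(0.059·RH+f) = 0.08606 μm/a
  Sd branch = 0.01025·Sd^0.27·e^(0.036·RH+0.049·T) = 0.3105 μm/a
  r_corr = 0.08606 + 0.3105 = 0.3966 μm/a
ISO 9224: D(t) = r_corr · t^b with b = 0.667 (copper, B1)
  D(19) = 0.3966 × 19^0.667 = 0.3966 × 7.127 = 2.827 μm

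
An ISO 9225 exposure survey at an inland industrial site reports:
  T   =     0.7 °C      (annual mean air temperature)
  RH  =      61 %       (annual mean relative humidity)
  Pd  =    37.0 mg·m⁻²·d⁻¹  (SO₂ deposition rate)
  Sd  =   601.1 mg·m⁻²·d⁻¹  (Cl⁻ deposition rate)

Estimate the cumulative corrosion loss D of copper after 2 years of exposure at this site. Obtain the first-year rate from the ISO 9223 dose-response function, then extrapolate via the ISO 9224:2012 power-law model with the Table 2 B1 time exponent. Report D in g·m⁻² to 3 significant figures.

copper: temperature factor f = +0.126·(-9.3) = -1.1718
  sulphur-dioxide contribution → 0.1535 μm/a
  chloride contribution → 0.5366 μm/a
  total first-year rate 0.6901 μm/a
Long-term exponent b (ISO 9224 Table 2, B1) = 0.667
  D(2) = 0.6901 × 2^0.667 = 0.6901 × 1.588 = 1.096 μm
  Mass loss = 1.096 μm × 8.96 g/cm³ = 9.818 g·m⁻²

D(2) = 9.82 g·m⁻²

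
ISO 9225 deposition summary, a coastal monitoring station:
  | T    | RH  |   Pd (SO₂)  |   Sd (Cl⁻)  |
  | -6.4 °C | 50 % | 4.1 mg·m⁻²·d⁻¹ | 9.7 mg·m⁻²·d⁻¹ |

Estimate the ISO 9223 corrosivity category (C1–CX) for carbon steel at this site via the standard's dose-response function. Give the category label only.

C2

carbon steel: T≤10 °C ⇒ hinge +0.150·(-6.4−10) = -2.4600
  SO₂ term: 1.77·4.1^0.52·exp(0.02·50-2.4600) = 0.8562
  Cl⁻ term: 0.102·9.7^0.62·exp(0.033·50+0.04·-6.4) = 1.682
  sum: 0.8562 + 1.682 → r_corr = 2.538 μm/a
2.54 μm/a falls in (1.3, 25] for carbon steel → category C2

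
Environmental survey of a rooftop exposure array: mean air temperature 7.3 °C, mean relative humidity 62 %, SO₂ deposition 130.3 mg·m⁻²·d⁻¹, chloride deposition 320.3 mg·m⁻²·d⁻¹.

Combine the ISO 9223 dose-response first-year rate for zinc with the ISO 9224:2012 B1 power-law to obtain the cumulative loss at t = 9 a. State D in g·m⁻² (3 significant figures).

zinc: temperature factor f = +0.038·(-2.7) = -0.1026
  SO₂ term: 0.0129·130.3^0.44·exp(0.046·62-0.1026) = 1.719
  Sd branch = 0.0175·Sd^0.57·e^(0.008·RH+0.085·T) = 1.433 μm/a
  sum: 1.719 + 1.433 → r_corr = 3.151 μm/a
Long-term exponent b (ISO 9224 Table 2, B1) = 0.813
  D(9) = 3.151 × 9^0.813 = 3.151 × 5.968 = 18.81 μm
  Mass loss = 18.81 μm × 7.14 g/cm³ = 134.3 g·m⁻²

D(9) = 134 g·m⁻²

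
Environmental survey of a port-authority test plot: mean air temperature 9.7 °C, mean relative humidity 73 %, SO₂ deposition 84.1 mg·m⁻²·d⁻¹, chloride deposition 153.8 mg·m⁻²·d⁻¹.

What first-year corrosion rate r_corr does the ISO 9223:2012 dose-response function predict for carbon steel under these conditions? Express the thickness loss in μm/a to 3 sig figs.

carbon steel: T≤10 °C ⇒ hinge +0.150·(9.7−10) = -0.0450
  sulphur-dioxide contribution → 73.01 μm/a
  chloride contribution → 37.95 μm/a
  ⇒ r_corr(carbon steel) = 111 μm/a

r_corr = 111 μm/a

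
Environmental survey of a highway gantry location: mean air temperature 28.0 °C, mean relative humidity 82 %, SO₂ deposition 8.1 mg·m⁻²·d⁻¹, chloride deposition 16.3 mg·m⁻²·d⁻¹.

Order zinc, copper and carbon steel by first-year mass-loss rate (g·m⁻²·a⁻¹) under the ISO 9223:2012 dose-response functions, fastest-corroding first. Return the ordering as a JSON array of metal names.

["carbon steel", "copper", "zinc"]

zinc: T>10 °C ⇒ hinge -0.071·(28.0−10) = -1.2780
  sulphur-dioxide contribution → 0.3922 μm/a
  chloride contribution → 1.789 μm/a
  ⇒ r_corr(zinc) = 2.181 μm/a
  mass loss = 2.181 μm/a × 7.14 g/cm³ = 15.57 g·m⁻²·a⁻¹
copper: f(T) = -0.080·(T−10) [T>10 °C] = -1.4400
  sulphur-dioxide contribution → 0.273 μm/a
  chloride contribution → 1.644 μm/a
  ⇒ r_corr(copper) = 1.917 μm/a
  mass loss = 1.917 μm/a × 8.96 g/cm³ = 17.18 g·m⁻²·a⁻¹
carbon steel: f(T) = -0.054·(T−10) [T>10 °C] = -0.9720
  sulphur-dioxide contribution → 10.24 μm/a
  chloride contribution → 26.41 μm/a
  total first-year rate 36.65 μm/a
  mass loss = 36.65 μm/a × 7.85 g/cm³ = 287.7 g·m⁻²·a⁻¹
Ordering by g·m⁻²·a⁻¹: carbon steel (288) > copper (17.2) > zinc (15.6)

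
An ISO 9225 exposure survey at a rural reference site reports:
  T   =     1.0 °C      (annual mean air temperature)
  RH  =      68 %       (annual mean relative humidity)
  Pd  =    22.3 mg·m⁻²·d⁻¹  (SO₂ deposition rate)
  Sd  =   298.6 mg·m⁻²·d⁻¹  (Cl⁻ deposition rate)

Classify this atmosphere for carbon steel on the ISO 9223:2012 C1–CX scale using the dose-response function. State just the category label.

carbon steel: temperature factor f = +0.150·(-9.0) = -1.3500
  Pd branch = 1.77·Pd^0.52·e^(0.02·RH+f) = 8.983 μm/a
  Cl⁻ term: 0.102·298.6^0.62·exp(0.033·68+0.04·1.0) = 34.28
  sum: 8.983 + 34.28 → r_corr = 43.27 μm/a
43.3 μm/a falls in (25, 50] for carbon steel → category C3

C3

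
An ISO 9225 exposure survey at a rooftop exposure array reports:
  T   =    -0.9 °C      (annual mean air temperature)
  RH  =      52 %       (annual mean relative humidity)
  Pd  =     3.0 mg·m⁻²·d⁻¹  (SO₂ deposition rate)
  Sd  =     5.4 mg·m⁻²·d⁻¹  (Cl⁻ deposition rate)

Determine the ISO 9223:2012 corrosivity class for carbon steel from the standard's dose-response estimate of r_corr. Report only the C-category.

carbon steel: temperature factor f = +0.150·(-10.9) = -1.6350
  Pd branch = 1.77·Pd^0.52·e^(0.02·RH+f) = 1.729 μm/a
  Cl⁻ term: 0.102·5.4^0.62·exp(0.033·52+0.04·-0.9) = 1.557
  sum: 1.729 + 1.557 → r_corr = 3.286 μm/a
ISO 9223 Table 2 (carbon steel): 1.3 < 3.29 ≤ 25 μm/a ⇒ C2

C2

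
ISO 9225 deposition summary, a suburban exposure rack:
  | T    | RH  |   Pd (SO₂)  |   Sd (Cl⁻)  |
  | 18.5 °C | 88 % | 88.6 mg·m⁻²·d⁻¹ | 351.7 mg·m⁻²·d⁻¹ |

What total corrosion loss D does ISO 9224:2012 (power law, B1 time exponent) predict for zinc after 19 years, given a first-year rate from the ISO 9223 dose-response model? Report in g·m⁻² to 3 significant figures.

D(19) = 604 g·m⁻²

zinc: temperature factor f = -0.071·(8.5) = -0.6035
  Pd branch = 0.0129·Pd^0.44·e^(0.046·RH+f) = 2.907 μm/a
  Cl⁻ term: 0.0175·351.7^0.57·exp(0.008·88+0.085·18.5) = 4.82
  sum: 2.907 + 4.82 → r_corr = 7.726 μm/a
Power-law: D(19) = r_corr · 19^0.813
  D(19) = 7.726 × 19^0.813 = 7.726 × 10.96 = 84.65 μm
  Mass loss = 84.65 μm × 7.14 g/cm³ = 604.4 g·m⁻²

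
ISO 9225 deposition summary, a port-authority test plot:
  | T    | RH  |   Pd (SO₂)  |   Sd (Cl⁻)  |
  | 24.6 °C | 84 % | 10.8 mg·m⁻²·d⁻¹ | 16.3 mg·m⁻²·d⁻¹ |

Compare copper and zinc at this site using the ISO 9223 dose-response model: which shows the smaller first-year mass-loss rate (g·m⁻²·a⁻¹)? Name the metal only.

copper: f(T) = -0.080·(T−10) [T>10 °C] = -1.1680
  sulphur-dioxide contribution → 0.4346 μm/a
  chloride contribution → 1.496 μm/a
  ⇒ r_corr(copper) = 1.93 μm/a
  mass loss = 1.93 μm/a × 8.96 g/cm³ = 17.29 g·m⁻²·a⁻¹
zinc: f(T) = -0.071·(T−10) [T>10 °C] = -1.0366
  sulphur-dioxide contribution → 0.6212 μm/a
  chloride contribution → 1.361 μm/a
  ⇒ r_corr(zinc) = 1.982 μm/a
  mass loss = 1.982 μm/a × 7.14 g/cm³ = 14.15 g·m⁻²·a⁻¹
Ordering by g·m⁻²·a⁻¹: copper (17.3) > zinc (14.2)

zinc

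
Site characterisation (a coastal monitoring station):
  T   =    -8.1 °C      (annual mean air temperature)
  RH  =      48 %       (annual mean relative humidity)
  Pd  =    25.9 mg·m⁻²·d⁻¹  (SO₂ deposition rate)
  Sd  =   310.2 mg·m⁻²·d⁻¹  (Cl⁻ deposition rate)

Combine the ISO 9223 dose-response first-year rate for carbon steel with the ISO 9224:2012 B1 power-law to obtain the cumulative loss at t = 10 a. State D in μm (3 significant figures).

carbon steel: f(T) = +0.150·(T−10) [T≤10 °C] = -2.7150
  sulphur-dioxide contribution → 1.662 μm/a
  chloride contribution → 12.61 μm/a
  ⇒ r_corr(carbon steel) = 14.27 μm/a
Long-term exponent b (ISO 9224 Table 2, B1) = 0.523
  D(10) = 14.27 × 10^0.523 = 14.27 × 3.334 = 47.58 μm

D(10) = 47.6 μm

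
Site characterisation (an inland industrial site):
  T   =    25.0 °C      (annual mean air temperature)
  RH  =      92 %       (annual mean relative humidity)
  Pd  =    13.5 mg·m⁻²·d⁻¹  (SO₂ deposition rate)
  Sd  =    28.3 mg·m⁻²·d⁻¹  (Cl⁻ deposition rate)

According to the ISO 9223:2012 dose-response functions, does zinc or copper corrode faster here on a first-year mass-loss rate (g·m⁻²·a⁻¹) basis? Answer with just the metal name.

copper

zinc: T>10 °C ⇒ hinge -0.071·(25.0−10) = -1.0650
  Pd branch = 0.0129·Pd^0.44·e^(0.046·RH+f) = 0.9624 μm/a
  Cl⁻ term: 0.0175·28.3^0.57·exp(0.008·92+0.085·25.0) = 2.056
  sum: 0.9624 + 2.056 → r_corr = 3.019 μm/a
  mass loss = 3.019 μm/a × 7.14 g/cm³ = 21.55 g·m⁻²·a⁻¹
copper: temperature factor f = -0.080·(15.0) = -1.2000
  SO₂ term: 0.0053·13.5^0.26·exp(0.059·92-1.2000) = 0.7151
  Sd branch = 0.01025·Sd^0.27·e^(0.036·RH+0.049·T) = 2.361 μm/a
  sum: 0.7151 + 2.361 → r_corr = 3.076 μm/a
  mass loss = 3.076 μm/a × 8.96 g/cm³ = 27.56 g·m⁻²·a⁻¹
Ordering by g·m⁻²·a⁻¹: copper (27.6) > zinc (21.6)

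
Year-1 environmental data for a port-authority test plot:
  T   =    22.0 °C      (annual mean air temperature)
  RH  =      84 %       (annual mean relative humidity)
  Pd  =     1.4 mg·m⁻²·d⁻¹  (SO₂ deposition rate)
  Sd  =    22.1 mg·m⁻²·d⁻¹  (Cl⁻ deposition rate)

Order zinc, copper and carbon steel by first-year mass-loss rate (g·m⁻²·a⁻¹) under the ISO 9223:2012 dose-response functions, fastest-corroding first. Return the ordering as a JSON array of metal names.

["carbon steel", "copper", "zinc"]

zinc: f(T) = -0.071·(T−10) [T>10 °C] = -0.8520
  Pd branch = 0.0129·Pd^0.44·e^(0.046·RH+f) = 0.3041 μm/a
  Sd branch = 0.0175·Sd^0.57·e^(0.008·RH+0.085·T) = 1.298 μm/a
  sum: 0.3041 + 1.298 → r_corr = 1.602 μm/a
  mass loss = 1.602 μm/a × 7.14 g/cm³ = 11.44 g·m⁻²·a⁻¹
copper: f(T) = -0.080·(T−10) [T>10 °C] = -0.9600
  Pd branch = 0.0053·Pd^0.26·e^(0.059·RH+f) = 0.3146 μm/a
  Sd branch = 0.01025·Sd^0.27·e^(0.036·RH+0.049·T) = 1.43 μm/a
  r_corr = 0.3146 + 1.43 = 1.744 μm/a
  mass loss = 1.744 μm/a × 8.96 g/cm³ = 15.63 g·m⁻²·a⁻¹
carbon steel: f(T) = -0.054·(T−10) [T>10 °C] = -0.6480
  Pd branch = 1.77·Pd^0.52·e^(0.02·RH+f) = 5.918 μm/a
  Cl⁻ term: 0.102·22.1^0.62·exp(0.033·84+0.04·22.0) = 26.8
  r_corr = 5.918 + 26.8 = 32.72 μm/a
  mass loss = 32.72 μm/a × 7.85 g/cm³ = 256.8 g·m⁻²·a⁻¹
Ordering by g·m⁻²·a⁻¹: carbon steel (257) > copper (15.6) > zinc (11.4)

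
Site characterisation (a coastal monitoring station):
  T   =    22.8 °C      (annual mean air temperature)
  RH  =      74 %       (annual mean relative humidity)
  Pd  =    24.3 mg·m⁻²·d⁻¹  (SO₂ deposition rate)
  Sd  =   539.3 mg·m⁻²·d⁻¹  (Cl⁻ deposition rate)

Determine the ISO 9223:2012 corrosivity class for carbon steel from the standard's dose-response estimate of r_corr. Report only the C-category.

C5

carbon steel: f(T) = -0.054·(T−10) [T>10 °C] = -0.6912
  sulphur-dioxide contribution → 20.47 μm/a
  chloride contribution → 144.2 μm/a
  total first-year rate 164.7 μm/a
165 μm/a falls in (80, 200] for carbon steel → category C5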